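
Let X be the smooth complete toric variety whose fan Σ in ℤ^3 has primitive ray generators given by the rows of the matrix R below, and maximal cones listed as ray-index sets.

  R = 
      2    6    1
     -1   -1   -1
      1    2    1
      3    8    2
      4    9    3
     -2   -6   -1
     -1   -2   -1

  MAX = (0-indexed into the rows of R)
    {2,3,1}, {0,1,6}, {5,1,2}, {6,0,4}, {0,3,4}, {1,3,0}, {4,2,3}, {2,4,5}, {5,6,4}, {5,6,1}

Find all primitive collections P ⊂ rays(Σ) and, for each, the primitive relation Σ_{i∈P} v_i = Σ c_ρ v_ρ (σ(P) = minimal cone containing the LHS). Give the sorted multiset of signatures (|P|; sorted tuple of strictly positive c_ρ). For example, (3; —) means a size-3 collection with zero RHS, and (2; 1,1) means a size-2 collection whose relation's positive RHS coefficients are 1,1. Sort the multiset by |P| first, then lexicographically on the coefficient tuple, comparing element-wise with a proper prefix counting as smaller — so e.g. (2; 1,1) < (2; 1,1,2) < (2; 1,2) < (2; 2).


Σ has 6 primitive collections:

  P={0,5}:  v_{0} + v_{5} = 0  →  sig = (2; —)
  P={2,6}:  v_{2} + v_{6} = 0  →  sig = (2; —)
  P={0,2}:  v_{0} + v_{2} = v_{3}  →  sig = (2; 1)
  P={1,4}:  v_{1} + v_{4} = v_{3}  →  sig = (2; 1)
  P={3,5}:  v_{3} + v_{5} = v_{2}  →  sig = (2; 1)
  P={3,6}:  v_{3} + v_{6} = v_{0}  →  sig = (2; 1)

Sorted signature multiset PRS(X):
    |P|=2: 6 collections, coeffs (), (), (1), (1), (1), (1)


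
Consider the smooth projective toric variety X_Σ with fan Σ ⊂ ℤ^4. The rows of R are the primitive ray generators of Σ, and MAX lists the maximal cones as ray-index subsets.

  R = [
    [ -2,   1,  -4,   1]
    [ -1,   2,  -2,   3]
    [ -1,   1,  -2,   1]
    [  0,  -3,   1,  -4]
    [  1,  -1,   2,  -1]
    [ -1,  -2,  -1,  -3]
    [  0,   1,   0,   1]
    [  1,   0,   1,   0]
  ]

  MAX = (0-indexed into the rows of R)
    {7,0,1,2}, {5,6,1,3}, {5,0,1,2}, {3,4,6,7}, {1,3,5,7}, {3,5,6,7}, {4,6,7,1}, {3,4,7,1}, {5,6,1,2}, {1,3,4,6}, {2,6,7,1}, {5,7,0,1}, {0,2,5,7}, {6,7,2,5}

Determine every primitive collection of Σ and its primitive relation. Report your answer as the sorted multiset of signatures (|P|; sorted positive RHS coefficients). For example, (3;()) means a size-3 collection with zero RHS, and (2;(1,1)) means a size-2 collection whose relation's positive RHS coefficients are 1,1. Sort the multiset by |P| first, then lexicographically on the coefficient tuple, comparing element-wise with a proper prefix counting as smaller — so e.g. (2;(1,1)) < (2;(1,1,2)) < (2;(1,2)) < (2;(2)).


9 minimal non-faces of Δ(Σ) (on 8 rays):

  • {2,4}:  v_{2} + v_{4} = 0  so sig = (2;())
  • {2,3}:  v_{2} + v_{3} = v_{5}  so sig = (2;(1))
  • {4,5}:  v_{4} + v_{5} = v_{3}  so sig = (2;(1))
  • {0,4}:  v_{0} + v_{4} = v_{1} + v_{5} + v_{7}  so sig = (2;(1,1,1))
  • {0,3}:  v_{0} + v_{3} = v_{1} + 2·v_{5} + v_{7}  so sig = (2;(1,1,2))
  • {0,6}:  v_{0} + v_{6} = 2·v_{2}  so sig = (2;(2))
  • {1,3,6,7}:  v_{1} + v_{3} + v_{6} + v_{7} = 0  so sig = (4;())
  • {1,2,5,7}:  v_{1} + v_{2} + v_{5} + v_{7} = v_{0}  so sig = (4;(1))
  • {1,5,6,7}:  v_{1} + v_{5} + v_{6} + v_{7} = v_{2}  so sig = (4;(1))

so the primitive-relation signature multiset is
[(2;()), (2;(1)), (2;(1)), (2;(1,1,1)), (2;(1,1,2)), (2;(2)), (4;()), (4;(1)), (4;(1))]


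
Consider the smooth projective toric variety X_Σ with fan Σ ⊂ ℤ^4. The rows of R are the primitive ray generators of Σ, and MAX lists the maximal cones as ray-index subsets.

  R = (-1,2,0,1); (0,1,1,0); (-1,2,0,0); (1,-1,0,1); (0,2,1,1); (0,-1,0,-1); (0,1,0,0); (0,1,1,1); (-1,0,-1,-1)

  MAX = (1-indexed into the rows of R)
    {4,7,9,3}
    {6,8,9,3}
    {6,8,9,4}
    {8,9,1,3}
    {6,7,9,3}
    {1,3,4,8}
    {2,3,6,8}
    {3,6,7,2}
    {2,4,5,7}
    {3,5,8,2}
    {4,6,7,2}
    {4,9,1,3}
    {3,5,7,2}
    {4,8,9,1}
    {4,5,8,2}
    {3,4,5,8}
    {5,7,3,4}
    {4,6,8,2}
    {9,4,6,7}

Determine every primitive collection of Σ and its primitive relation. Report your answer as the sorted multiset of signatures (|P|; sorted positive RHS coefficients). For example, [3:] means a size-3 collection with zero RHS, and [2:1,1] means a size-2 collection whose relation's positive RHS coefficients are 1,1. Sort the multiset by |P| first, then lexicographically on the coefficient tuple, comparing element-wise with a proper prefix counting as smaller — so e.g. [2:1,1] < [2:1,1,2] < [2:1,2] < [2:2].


Minimal non-faces — 11 found among 9 rays, 19 max cones:

  P={5,6}:  v_{5} + v_{6} = v_{2}  ⇒ sig = [2:1]
  P={5,9}:  v_{5} + v_{9} = v_{3}  ⇒ sig = [2:1]
  P={7,8}:  v_{7} + v_{8} = v_{5}  ⇒ sig = [2:1]
  P={1,2}:  v_{1} + v_{2} = v_{3} + v_{8}  ⇒ sig = [2:1,1]
  P={1,6}:  v_{1} + v_{6} = v_{8} + v_{9}  ⇒ sig = [2:1,1]
  P={2,9}:  v_{2} + v_{9} = v_{3} + v_{6}  ⇒ sig = [2:1,1]
  P={1,5}:  v_{1} + v_{5} = 2·v_{3} + v_{4} + v_{8}  ⇒ sig = [2:1,1,2]
  P={1,7}:  v_{1} + v_{7} = 2·v_{3} + v_{4}  ⇒ sig = [2:1,2]
  P={3,4,6}:  v_{3} + v_{4} + v_{6} = 0  ⇒ sig = [3:]
  P={2,3,4}:  v_{2} + v_{3} + v_{4} = v_{5}  ⇒ sig = [3:1]
  P={3,4,8,9}:  v_{3} + v_{4} + v_{8} + v_{9} = v_{1}  ⇒ sig = [4:1]

Hence PRS(X_Σ) =
[[2:1], [2:1], [2:1], [2:1,1], [2:1,1], [2:1,1], [2:1,1,2], [2:1,2], [3:], [3:1], [4:1]]


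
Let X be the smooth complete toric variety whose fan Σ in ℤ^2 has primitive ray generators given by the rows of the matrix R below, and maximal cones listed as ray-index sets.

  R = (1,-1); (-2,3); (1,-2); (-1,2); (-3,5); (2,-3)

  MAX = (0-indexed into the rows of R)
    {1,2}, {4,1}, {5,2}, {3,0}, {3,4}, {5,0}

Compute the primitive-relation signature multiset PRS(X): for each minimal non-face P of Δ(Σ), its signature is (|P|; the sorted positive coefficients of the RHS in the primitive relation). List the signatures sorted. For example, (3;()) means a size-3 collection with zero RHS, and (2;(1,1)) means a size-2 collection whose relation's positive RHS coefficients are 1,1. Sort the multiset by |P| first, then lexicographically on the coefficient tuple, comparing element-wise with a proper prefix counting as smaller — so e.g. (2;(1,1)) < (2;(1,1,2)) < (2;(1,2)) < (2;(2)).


Σ has 9 primitive collections:

  {1,5}:  v_{1} + v_{5} = 0  ⇒ sig = (2;())
  {2,3}:  v_{2} + v_{3} = 0  ⇒ sig = (2;())
  {0,1}:  v_{0} + v_{1} = v_{3}  ⇒ sig = (2;(1))
  {0,2}:  v_{0} + v_{2} = v_{5}  ⇒ sig = (2;(1))
  {1,3}:  v_{1} + v_{3} = v_{4}  ⇒ sig = (2;(1))
  {2,4}:  v_{2} + v_{4} = v_{1}  ⇒ sig = (2;(1))
  {3,5}:  v_{3} + v_{5} = v_{0}  ⇒ sig = (2;(1))
  {4,5}:  v_{4} + v_{5} = v_{3}  ⇒ sig = (2;(1))
  {0,4}:  v_{0} + v_{4} = 2·v_{3}  ⇒ sig = (2;(2))

Signatures (|P|; sorted positive RHS coefficients), sorted:
    |P|=2: 9 collections, coeffs (), (), (1), (1), (1), (1), (1), (1), (2)


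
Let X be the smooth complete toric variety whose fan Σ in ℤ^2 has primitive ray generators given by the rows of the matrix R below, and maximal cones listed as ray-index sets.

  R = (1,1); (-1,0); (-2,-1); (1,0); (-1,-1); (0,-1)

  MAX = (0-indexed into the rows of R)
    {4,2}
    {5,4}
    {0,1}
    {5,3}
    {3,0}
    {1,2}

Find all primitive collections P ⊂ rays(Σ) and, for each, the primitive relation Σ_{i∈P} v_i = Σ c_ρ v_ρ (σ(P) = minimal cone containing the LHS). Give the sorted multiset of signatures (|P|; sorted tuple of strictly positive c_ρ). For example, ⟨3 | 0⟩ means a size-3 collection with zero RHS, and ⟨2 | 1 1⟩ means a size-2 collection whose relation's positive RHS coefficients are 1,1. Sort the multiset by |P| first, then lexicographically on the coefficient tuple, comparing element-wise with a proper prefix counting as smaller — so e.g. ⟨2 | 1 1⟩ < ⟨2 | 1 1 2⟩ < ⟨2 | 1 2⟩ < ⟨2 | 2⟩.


|primitive collections| = 9. Relations:

  P={0,4}:  v_{0} + v_{4} = 0  ⇒ sig = ⟨2 | 0⟩
  P={1,3}:  v_{1} + v_{3} = 0  ⇒ sig = ⟨2 | 0⟩
  P={0,2}:  v_{0} + v_{2} = v_{1}  ⇒ sig = ⟨2 | 1⟩
  P={0,5}:  v_{0} + v_{5} = v_{3}  ⇒ sig = ⟨2 | 1⟩
  P={1,4}:  v_{1} + v_{4} = v_{2}  ⇒ sig = ⟨2 | 1⟩
  P={1,5}:  v_{1} + v_{5} = v_{4}  ⇒ sig = ⟨2 | 1⟩
  P={2,3}:  v_{2} + v_{3} = v_{4}  ⇒ sig = ⟨2 | 1⟩
  P={3,4}:  v_{3} + v_{4} = v_{5}  ⇒ sig = ⟨2 | 1⟩
  P={2,5}:  v_{2} + v_{5} = 2·v_{4}  ⇒ sig = ⟨2 | 2⟩

Signatures (|P|; sorted positive RHS coefficients), sorted:
    ⟨2 | 0⟩
    ⟨2 | 0⟩
    ⟨2 | 1⟩
    ⟨2 | 1⟩
    ⟨2 | 1⟩
    ⟨2 | 1⟩
    ⟨2 | 1⟩
    ⟨2 | 1⟩
    ⟨2 | 2⟩


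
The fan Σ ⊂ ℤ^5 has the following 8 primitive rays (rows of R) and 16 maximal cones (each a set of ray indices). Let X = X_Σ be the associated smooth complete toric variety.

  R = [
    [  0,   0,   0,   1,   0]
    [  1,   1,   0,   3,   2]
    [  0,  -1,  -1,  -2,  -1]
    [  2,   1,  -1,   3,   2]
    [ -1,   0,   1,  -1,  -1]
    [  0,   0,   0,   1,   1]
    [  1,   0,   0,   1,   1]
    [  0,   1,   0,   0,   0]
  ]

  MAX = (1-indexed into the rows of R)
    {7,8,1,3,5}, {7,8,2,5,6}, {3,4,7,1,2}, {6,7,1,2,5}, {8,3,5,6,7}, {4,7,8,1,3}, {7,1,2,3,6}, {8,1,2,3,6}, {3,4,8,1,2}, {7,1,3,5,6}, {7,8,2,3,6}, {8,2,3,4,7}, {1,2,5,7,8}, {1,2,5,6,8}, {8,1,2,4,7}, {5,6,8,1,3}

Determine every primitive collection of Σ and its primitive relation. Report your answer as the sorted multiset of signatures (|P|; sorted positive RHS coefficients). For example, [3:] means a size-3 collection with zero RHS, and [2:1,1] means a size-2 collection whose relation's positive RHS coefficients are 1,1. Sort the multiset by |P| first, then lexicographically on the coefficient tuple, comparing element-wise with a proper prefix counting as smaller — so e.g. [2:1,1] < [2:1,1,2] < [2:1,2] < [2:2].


|primitive collections| = 5. Relations:

  P = {4,5}:  v_{4} + v_{5} = v_{1} + v_{7} + v_{8}  →  sig = [2:1,1,1]
  P = {4,6}:  v_{4} + v_{6} = 2·v_{2} + v_{3}  →  sig = [2:1,2]
  P = {2,3,5}:  v_{2} + v_{3} + v_{5} = 0  →  sig = [3:]
  P = {1,6,7,8}:  v_{1} + v_{6} + v_{7} + v_{8} = v_{2}  →  sig = [4:1]
  P = {1,2,3,7,8}:  v_{1} + v_{2} + v_{3} + v_{7} + v_{8} = v_{4}  →  sig = [5:1]

Signatures (|P|; sorted positive RHS coefficients), sorted:
    |P|=2: 2 collections, coeffs (1,1,1), (1,2)
    |P|=3: 1 collection, coeffs ()
    |P|=4: 1 collection, coeffs (1)
    |P|=5: 1 collection, coeffs (1)


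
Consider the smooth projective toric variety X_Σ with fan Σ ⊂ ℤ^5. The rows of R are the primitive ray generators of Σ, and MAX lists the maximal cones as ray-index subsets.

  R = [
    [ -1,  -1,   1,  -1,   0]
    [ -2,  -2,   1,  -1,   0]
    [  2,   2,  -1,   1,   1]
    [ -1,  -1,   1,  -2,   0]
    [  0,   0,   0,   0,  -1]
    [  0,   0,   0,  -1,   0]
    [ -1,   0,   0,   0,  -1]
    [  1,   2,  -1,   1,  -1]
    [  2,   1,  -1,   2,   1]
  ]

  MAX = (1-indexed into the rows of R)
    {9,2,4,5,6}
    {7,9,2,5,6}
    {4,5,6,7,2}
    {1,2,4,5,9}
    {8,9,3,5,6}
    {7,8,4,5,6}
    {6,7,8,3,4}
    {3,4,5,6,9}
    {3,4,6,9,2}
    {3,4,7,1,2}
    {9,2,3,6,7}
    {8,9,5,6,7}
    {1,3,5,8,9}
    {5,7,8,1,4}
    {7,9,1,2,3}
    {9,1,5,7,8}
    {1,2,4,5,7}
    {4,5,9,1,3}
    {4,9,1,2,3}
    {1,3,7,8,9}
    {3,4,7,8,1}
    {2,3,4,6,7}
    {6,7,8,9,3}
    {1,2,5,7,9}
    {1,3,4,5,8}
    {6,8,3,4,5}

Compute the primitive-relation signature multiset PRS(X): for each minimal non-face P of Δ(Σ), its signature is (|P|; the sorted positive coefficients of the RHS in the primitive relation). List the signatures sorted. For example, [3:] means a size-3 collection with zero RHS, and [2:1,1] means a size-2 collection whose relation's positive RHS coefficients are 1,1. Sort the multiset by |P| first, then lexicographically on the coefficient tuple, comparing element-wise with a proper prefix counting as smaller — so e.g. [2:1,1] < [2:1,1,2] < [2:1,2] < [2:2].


|primitive collections| = 6. Relations:

  P = {1,6}:  v_{1} + v_{6} = v_{4} — sig = [2:1]
  P = {2,8}:  v_{2} + v_{8} = v_{7} — sig = [2:1]
  P = {2,3,5}:  v_{2} + v_{3} + v_{5} = 0 — sig = [3:]
  P = {4,7,9}:  v_{4} + v_{7} + v_{9} = 0 — sig = [3:]
  P = {3,5,7}:  v_{3} + v_{5} + v_{7} = v_{8} — sig = [3:1]
  P = {4,8,9}:  v_{4} + v_{8} + v_{9} = v_{3} + v_{5} — sig = [3:1,1]

Sorted signature multiset PRS(X):
{ [2:1] ×2,  [3:] ×2,  [3:1],  [3:1,1] }


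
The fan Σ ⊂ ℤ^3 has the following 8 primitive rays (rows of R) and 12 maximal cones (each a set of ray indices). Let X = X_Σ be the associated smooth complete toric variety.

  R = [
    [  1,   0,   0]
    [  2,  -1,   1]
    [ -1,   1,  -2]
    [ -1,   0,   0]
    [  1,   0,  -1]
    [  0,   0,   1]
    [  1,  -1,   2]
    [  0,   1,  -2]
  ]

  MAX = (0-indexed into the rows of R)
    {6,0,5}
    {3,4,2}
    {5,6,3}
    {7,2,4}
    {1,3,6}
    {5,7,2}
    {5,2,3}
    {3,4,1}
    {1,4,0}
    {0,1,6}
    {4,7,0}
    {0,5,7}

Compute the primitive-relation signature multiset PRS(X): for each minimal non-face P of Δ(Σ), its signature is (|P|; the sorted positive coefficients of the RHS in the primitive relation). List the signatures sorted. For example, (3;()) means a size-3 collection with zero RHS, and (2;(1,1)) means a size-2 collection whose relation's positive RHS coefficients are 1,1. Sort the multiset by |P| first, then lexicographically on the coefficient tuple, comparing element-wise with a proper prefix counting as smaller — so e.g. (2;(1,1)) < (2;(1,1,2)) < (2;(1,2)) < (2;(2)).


Primitive collections (10):

  • {0,3}:  v_{0} + v_{3} = 0 ; sig = (2;())
  • {2,6}:  v_{2} + v_{6} = 0 ; sig = (2;())
  • {0,2}:  v_{0} + v_{2} = v_{7} ; sig = (2;(1))
  • {1,2}:  v_{1} + v_{2} = v_{4} ; sig = (2;(1))
  • {3,7}:  v_{3} + v_{7} = v_{2} ; sig = (2;(1))
  • {4,5}:  v_{4} + v_{5} = v_{0} ; sig = (2;(1))
  • {4,6}:  v_{4} + v_{6} = v_{1} ; sig = (2;(1))
  • {6,7}:  v_{6} + v_{7} = v_{0} ; sig = (2;(1))
  • {1,5}:  v_{1} + v_{5} = v_{0} + v_{6} ; sig = (2;(1,1))
  • {1,7}:  v_{1} + v_{7} = v_{0} + v_{4} ; sig = (2;(1,1))

Sorted signature multiset PRS(X):
    (2;())
    (2;())
    (2;(1))
    (2;(1))
    (2;(1))
    (2;(1))
    (2;(1))
    (2;(1))
    (2;(1,1))
    (2;(1,1))


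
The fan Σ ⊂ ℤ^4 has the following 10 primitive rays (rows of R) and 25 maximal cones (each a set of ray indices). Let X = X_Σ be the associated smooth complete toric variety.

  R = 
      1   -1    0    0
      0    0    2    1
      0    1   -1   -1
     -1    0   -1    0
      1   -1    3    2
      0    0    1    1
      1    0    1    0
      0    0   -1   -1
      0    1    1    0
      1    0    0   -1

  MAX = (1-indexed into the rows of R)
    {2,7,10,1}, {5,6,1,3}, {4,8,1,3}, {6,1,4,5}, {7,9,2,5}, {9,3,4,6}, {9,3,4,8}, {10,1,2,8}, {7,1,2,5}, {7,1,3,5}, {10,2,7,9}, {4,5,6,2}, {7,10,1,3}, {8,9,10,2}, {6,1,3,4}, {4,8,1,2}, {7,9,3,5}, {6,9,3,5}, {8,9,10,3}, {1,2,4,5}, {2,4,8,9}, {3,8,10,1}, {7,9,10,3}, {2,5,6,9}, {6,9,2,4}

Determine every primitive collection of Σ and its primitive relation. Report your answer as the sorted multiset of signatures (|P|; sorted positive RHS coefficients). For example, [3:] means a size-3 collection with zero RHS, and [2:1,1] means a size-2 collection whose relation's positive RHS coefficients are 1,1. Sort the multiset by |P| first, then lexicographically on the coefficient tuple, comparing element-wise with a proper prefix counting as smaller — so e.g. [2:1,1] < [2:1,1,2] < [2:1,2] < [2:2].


Minimal non-faces — 13 found among 10 rays, 25 max cones:

  • {4,7}:  v_{4} + v_{7} = 0  so sig = [2:]
  • {6,8}:  v_{6} + v_{8} = 0  so sig = [2:]
  • {1,9}:  v_{1} + v_{9} = v_{7}  so sig = [2:1]
  • {2,3}:  v_{2} + v_{3} = v_{9}  so sig = [2:1]
  • {4,10}:  v_{4} + v_{10} = v_{8}  so sig = [2:1]
  • {6,10}:  v_{6} + v_{10} = v_{7}  so sig = [2:1]
  • {7,8}:  v_{7} + v_{8} = v_{10}  so sig = [2:1]
  • {5,8}:  v_{5} + v_{8} = v_{1} + v_{2}  so sig = [2:1,1]
  • {6,7}:  v_{6} + v_{7} = v_{3} + v_{5}  so sig = [2:1,1]
  • {5,10}:  v_{5} + v_{10} = v_{1} + v_{2} + v_{7}  so sig = [2:1,1,1]
  • {1,2,6}:  v_{1} + v_{2} + v_{6} = v_{5}  so sig = [3:1]
  • {3,4,5}:  v_{3} + v_{4} + v_{5} = v_{6}  so sig = [3:1]
  • {4,5,9}:  v_{4} + v_{5} + v_{9} = v_{2} + v_{6}  so sig = [3:1,1]

Sorted signature multiset PRS(X):
[[2:], [2:], [2:1], [2:1], [2:1], [2:1], [2:1], [2:1,1], [2:1,1], [2:1,1,1], [3:1], [3:1], [3:1,1]]


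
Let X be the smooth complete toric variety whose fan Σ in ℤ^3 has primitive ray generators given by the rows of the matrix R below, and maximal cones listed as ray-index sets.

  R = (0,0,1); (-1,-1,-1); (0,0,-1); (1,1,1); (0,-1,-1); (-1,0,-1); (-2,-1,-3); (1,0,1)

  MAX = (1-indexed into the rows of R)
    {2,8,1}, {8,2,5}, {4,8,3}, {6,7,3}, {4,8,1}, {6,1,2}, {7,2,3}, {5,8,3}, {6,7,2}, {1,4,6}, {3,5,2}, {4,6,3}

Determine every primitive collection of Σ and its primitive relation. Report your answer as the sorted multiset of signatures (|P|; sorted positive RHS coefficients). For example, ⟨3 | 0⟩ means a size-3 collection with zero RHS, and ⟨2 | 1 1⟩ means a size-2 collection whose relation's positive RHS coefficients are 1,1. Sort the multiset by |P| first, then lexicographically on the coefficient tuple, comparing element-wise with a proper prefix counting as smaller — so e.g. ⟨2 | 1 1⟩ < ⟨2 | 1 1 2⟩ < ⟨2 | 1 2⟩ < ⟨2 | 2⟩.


Σ has 12 primitive collections:

  P = {1,3}:  v_{1} + v_{3} = 0  →  sig = ⟨2 | 0⟩
  P = {2,4}:  v_{2} + v_{4} = 0  →  sig = ⟨2 | 0⟩
  P = {6,8}:  v_{6} + v_{8} = 0  →  sig = ⟨2 | 0⟩
  P = {1,5}:  v_{1} + v_{5} = v_{2} + v_{8}  →  sig = ⟨2 | 1 1⟩
  P = {1,7}:  v_{1} + v_{7} = v_{2} + v_{6}  →  sig = ⟨2 | 1 1⟩
  P = {4,5}:  v_{4} + v_{5} = v_{3} + v_{8}  →  sig = ⟨2 | 1 1⟩
  P = {4,7}:  v_{4} + v_{7} = v_{3} + v_{6}  →  sig = ⟨2 | 1 1⟩
  P = {5,6}:  v_{5} + v_{6} = v_{2} + v_{3}  →  sig = ⟨2 | 1 1⟩
  P = {7,8}:  v_{7} + v_{8} = v_{2} + v_{3}  →  sig = ⟨2 | 1 1⟩
  P = {5,7}:  v_{5} + v_{7} = 2·v_{2} + 2·v_{3}  →  sig = ⟨2 | 2 2⟩
  P = {2,3,6}:  v_{2} + v_{3} + v_{6} = v_{7}  →  sig = ⟨3 | 1⟩
  P = {2,3,8}:  v_{2} + v_{3} + v_{8} = v_{5}  →  sig = ⟨3 | 1⟩

Signatures (|P|; sorted positive RHS coefficients), sorted:
{ ⟨2 | 0⟩ ×3,  ⟨2 | 1 1⟩ ×6,  ⟨2 | 2 2⟩,  ⟨3 | 1⟩ ×2 }


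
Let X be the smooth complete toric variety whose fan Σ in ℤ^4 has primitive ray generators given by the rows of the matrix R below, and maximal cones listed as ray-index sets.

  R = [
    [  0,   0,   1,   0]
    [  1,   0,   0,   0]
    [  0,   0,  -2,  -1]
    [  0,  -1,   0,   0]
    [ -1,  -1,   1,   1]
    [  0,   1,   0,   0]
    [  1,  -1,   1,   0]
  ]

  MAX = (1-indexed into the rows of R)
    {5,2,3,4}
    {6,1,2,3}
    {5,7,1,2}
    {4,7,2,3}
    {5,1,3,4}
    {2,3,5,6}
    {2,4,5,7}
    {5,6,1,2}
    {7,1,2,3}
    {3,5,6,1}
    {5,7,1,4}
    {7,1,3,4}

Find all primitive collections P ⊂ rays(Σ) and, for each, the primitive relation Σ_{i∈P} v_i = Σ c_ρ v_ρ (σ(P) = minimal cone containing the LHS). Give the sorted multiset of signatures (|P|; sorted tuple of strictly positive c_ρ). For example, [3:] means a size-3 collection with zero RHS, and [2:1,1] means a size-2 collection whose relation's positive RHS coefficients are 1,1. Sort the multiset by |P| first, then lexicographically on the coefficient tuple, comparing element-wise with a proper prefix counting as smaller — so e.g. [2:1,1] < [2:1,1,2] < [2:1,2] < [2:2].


5 minimal non-faces of Δ(Σ) (on 7 rays):

  P={4,6}:  v_{4} + v_{6} = 0  so sig = [2:]
  P={6,7}:  v_{6} + v_{7} = v_{1} + v_{2}  so sig = [2:1,1]
  P={1,2,4}:  v_{1} + v_{2} + v_{4} = v_{7}  so sig = [3:1]
  P={3,5,7}:  v_{3} + v_{5} + v_{7} = 2·v_{4}  so sig = [3:2]
  P={1,2,3,5}:  v_{1} + v_{2} + v_{3} + v_{5} = v_{4}  so sig = [4:1]

so the primitive-relation signature multiset is
    [2:]
    [2:1,1]
    [3:1]
    [3:2]
    [4:1]


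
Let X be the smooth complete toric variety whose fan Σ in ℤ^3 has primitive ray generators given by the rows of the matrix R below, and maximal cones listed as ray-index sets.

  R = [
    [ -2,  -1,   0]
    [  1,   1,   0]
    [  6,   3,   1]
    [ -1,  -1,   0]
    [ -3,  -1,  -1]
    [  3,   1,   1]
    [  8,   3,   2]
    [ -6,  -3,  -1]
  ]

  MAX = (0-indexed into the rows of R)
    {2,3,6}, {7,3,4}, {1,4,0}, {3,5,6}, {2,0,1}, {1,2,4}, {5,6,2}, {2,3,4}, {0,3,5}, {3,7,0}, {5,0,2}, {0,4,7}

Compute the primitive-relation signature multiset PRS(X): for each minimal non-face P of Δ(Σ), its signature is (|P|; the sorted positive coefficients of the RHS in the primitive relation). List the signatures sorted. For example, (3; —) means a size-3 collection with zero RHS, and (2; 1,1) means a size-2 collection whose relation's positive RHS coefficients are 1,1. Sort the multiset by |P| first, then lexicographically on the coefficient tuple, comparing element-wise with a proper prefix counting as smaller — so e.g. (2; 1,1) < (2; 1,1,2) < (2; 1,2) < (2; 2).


The 14 primitive collections of Σ (r=8, n=3):

  {1,3}:  v_{1} + v_{3} = 0  so sig = (2; —)
  {2,7}:  v_{2} + v_{7} = 0  so sig = (2; —)
  {4,5}:  v_{4} + v_{5} = 0  so sig = (2; —)
  {1,5}:  v_{1} + v_{5} = v_{0} + v_{2}  so sig = (2; 1,1)
  {1,6}:  v_{1} + v_{6} = v_{2} + v_{5}  so sig = (2; 1,1)
  {1,7}:  v_{1} + v_{7} = v_{0} + v_{4}  so sig = (2; 1,1)
  {4,6}:  v_{4} + v_{6} = v_{2} + v_{3}  so sig = (2; 1,1)
  {5,7}:  v_{5} + v_{7} = v_{0} + v_{3}  so sig = (2; 1,1)
  {6,7}:  v_{6} + v_{7} = v_{3} + v_{5}  so sig = (2; 1,1)
  {0,6}:  v_{0} + v_{6} = 2·v_{5}  so sig = (2; 2)
  {0,2,3}:  v_{0} + v_{2} + v_{3} = v_{5}  so sig = (3; 1)
  {0,2,4}:  v_{0} + v_{2} + v_{4} = v_{1}  so sig = (3; 1)
  {0,3,4}:  v_{0} + v_{3} + v_{4} = v_{7}  so sig = (3; 1)
  {2,3,5}:  v_{2} + v_{3} + v_{5} = v_{6}  so sig = (3; 1)

Sorted signature multiset PRS(X):
[(2; —), (2; —), (2; —), (2; 1,1), (2; 1,1), (2; 1,1), (2; 1,1), (2; 1,1), (2; 1,1), (2; 2), (3; 1), (3; 1), (3; 1), (3; 1)]


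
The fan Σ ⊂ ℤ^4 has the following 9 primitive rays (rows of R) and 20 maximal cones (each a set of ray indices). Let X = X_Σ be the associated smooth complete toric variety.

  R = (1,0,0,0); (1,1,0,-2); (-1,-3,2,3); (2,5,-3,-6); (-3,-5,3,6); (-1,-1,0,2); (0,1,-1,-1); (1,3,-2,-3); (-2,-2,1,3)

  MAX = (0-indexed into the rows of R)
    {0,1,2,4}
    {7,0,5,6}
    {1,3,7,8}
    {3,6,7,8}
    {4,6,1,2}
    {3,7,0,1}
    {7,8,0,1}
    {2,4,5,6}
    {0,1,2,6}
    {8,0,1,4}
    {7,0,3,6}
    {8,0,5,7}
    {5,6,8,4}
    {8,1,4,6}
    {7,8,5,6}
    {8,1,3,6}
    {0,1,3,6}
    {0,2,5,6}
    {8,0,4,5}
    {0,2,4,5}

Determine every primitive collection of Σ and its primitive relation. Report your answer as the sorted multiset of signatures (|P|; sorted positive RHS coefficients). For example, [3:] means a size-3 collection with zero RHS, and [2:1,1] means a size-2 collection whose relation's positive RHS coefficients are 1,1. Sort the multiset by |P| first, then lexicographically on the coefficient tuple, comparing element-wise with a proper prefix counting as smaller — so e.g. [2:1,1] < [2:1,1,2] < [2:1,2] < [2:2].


11 collections generate NE(X_Σ); each relation:

  • {1,5}:  v_{1} + v_{5} = 0 ; sig = [2:]
  • {2,7}:  v_{2} + v_{7} = 0 ; sig = [2:]
  • {2,8}:  v_{2} + v_{8} = v_{4} ; sig = [2:1]
  • {4,7}:  v_{4} + v_{7} = v_{8} ; sig = [2:1]
  • {2,3}:  v_{2} + v_{3} = v_{1} + v_{6} ; sig = [2:1,1]
  • {3,5}:  v_{3} + v_{5} = v_{6} + v_{7} ; sig = [2:1,1]
  • {3,4}:  v_{3} + v_{4} = v_{1} + v_{6} + v_{8} ; sig = [2:1,1,1]
  • {0,3,8}:  v_{0} + v_{3} + v_{8} = v_{7} ; sig = [3:1]
  • {0,6,8}:  v_{0} + v_{6} + v_{8} = v_{5} ; sig = [3:1]
  • {1,6,7}:  v_{1} + v_{6} + v_{7} = v_{3} ; sig = [3:1]
  • {0,4,6}:  v_{0} + v_{4} + v_{6} = v_{2} + v_{5} ; sig = [3:1,1]

Signatures (|P|; sorted positive RHS coefficients), sorted:
{ [2:] ×2,  [2:1] ×2,  [2:1,1] ×2,  [2:1,1,1],  [3:1] ×3,  [3:1,1] }


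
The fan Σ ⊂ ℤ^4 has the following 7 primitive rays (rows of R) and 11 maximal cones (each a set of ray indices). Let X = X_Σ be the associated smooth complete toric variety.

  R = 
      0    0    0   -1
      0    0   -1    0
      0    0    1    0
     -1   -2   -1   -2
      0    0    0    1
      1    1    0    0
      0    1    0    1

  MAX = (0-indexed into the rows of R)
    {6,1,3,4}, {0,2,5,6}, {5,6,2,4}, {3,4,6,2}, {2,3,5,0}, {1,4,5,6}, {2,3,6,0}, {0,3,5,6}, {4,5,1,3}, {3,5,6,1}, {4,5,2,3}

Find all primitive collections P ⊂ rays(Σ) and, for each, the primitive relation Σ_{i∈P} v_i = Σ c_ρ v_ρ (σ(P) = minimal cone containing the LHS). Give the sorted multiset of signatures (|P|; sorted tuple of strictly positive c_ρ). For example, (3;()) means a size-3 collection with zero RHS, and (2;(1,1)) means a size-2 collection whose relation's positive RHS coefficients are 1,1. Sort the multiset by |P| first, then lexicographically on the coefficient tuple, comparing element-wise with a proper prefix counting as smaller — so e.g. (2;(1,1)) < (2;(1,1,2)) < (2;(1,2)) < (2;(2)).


Δ(Σ) — 7 vertices, 5 min non-faces:

  P = {0,4}:  v_{0} + v_{4} = 0  →  sig = (2;())
  P = {1,2}:  v_{1} + v_{2} = 0  →  sig = (2;())
  P = {0,1}:  v_{0} + v_{1} = v_{3} + v_{5} + v_{6}  →  sig = (2;(1,1,1))
  P = {2,3,5,6}:  v_{2} + v_{3} + v_{5} + v_{6} = v_{0}  →  sig = (4;(1))
  P = {3,4,5,6}:  v_{3} + v_{4} + v_{5} + v_{6} = v_{1}  →  sig = (4;(1))

Sorted signature multiset PRS(X):
    (2;())
    (2;())
    (2;(1,1,1))
    (4;(1))
    (4;(1))


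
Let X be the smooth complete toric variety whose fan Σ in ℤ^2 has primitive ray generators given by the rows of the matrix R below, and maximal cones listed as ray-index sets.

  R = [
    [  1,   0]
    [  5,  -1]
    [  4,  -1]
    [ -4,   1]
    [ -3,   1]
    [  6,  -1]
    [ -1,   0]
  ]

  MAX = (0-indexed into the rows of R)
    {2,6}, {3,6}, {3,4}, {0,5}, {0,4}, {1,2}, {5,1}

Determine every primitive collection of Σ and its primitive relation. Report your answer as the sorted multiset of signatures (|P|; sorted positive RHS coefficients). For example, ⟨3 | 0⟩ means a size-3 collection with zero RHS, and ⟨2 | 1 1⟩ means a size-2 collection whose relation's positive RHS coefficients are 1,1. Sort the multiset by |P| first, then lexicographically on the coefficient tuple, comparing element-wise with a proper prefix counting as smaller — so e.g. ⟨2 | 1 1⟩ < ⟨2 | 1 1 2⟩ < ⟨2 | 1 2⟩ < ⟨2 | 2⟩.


Minimal non-faces — 14 found among 7 rays, 7 max cones:

  • {0,6}:  v_{0} + v_{6} = 0  ⇒ sig = ⟨2 | 0⟩
  • {2,3}:  v_{2} + v_{3} = 0  ⇒ sig = ⟨2 | 0⟩
  • {0,1}:  v_{0} + v_{1} = v_{5}  ⇒ sig = ⟨2 | 1⟩
  • {0,2}:  v_{0} + v_{2} = v_{1}  ⇒ sig = ⟨2 | 1⟩
  • {0,3}:  v_{0} + v_{3} = v_{4}  ⇒ sig = ⟨2 | 1⟩
  • {1,3}:  v_{1} + v_{3} = v_{0}  ⇒ sig = ⟨2 | 1⟩
  • {1,6}:  v_{1} + v_{6} = v_{2}  ⇒ sig = ⟨2 | 1⟩
  • {2,4}:  v_{2} + v_{4} = v_{0}  ⇒ sig = ⟨2 | 1⟩
  • {4,6}:  v_{4} + v_{6} = v_{3}  ⇒ sig = ⟨2 | 1⟩
  • {5,6}:  v_{5} + v_{6} = v_{1}  ⇒ sig = ⟨2 | 1⟩
  • {1,4}:  v_{1} + v_{4} = 2·v_{0}  ⇒ sig = ⟨2 | 2⟩
  • {2,5}:  v_{2} + v_{5} = 2·v_{1}  ⇒ sig = ⟨2 | 2⟩
  • {3,5}:  v_{3} + v_{5} = 2·v_{0}  ⇒ sig = ⟨2 | 2⟩
  • {4,5}:  v_{4} + v_{5} = 3·v_{0}  ⇒ sig = ⟨2 | 3⟩

Sorted signature multiset PRS(X):
[⟨2 | 0⟩, ⟨2 | 0⟩, ⟨2 | 1⟩, ⟨2 | 1⟩, ⟨2 | 1⟩, ⟨2 | 1⟩, ⟨2 | 1⟩, ⟨2 | 1⟩, ⟨2 | 1⟩, ⟨2 | 1⟩, ⟨2 | 2⟩, ⟨2 | 2⟩, ⟨2 | 2⟩, ⟨2 | 3⟩]


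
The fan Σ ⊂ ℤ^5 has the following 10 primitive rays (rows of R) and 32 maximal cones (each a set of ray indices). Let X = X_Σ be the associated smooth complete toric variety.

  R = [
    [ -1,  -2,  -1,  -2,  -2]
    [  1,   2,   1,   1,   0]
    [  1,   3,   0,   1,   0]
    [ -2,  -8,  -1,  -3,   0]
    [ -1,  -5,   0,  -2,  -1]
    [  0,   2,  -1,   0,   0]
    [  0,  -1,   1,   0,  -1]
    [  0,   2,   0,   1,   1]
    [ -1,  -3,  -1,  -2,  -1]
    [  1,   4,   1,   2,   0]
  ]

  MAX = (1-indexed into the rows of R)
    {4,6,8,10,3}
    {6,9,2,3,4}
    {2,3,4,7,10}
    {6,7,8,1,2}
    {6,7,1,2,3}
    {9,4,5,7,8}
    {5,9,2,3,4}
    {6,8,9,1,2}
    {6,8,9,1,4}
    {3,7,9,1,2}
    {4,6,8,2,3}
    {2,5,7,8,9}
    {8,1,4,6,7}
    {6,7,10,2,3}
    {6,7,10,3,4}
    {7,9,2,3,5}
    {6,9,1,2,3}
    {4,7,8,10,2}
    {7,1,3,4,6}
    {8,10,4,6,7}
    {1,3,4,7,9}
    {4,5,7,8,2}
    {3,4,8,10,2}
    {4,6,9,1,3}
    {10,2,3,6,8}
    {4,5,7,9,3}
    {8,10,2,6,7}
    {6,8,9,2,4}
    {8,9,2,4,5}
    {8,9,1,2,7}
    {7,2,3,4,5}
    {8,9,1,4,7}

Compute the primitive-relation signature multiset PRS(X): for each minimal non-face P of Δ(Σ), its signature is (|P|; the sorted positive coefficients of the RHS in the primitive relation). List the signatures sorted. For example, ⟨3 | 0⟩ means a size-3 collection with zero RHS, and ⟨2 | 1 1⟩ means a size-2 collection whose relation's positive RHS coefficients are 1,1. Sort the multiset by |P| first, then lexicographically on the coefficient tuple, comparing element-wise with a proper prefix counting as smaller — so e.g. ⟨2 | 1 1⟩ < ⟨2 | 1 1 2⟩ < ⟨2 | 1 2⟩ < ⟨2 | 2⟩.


Primitive collections (14):

  P={5,6}:  v_{5} + v_{6} = v_{9}  ⟹  sig = ⟨2 | 1⟩
  P={5,10}:  v_{5} + v_{10} = v_{7}  ⟹  sig = ⟨2 | 1⟩
  P={9,10}:  v_{9} + v_{10} = v_{6} + v_{7}  ⟹  sig = ⟨2 | 1 1⟩
  P={1,5}:  v_{1} + v_{5} = v_{7} + 2·v_{9}  ⟹  sig = ⟨2 | 1 2⟩
  P={1,10}:  v_{1} + v_{10} = 2·v_{6} + 2·v_{7}  ⟹  sig = ⟨2 | 2 2⟩
  P={3,5,8}:  v_{3} + v_{5} + v_{8} = 0  ⟹  sig = ⟨3 | 0⟩
  P={3,7,8}:  v_{3} + v_{7} + v_{8} = v_{10}  ⟹  sig = ⟨3 | 1⟩
  P={3,8,9}:  v_{3} + v_{8} + v_{9} = v_{6}  ⟹  sig = ⟨3 | 1⟩
  P={6,7,9}:  v_{6} + v_{7} + v_{9} = v_{1}  ⟹  sig = ⟨3 | 1⟩
  P={1,2,4}:  v_{1} + v_{2} + v_{4} = v_{5} + v_{9}  ⟹  sig = ⟨3 | 1 1⟩
  P={1,3,8}:  v_{1} + v_{3} + v_{8} = 2·v_{6} + v_{7}  ⟹  sig = ⟨3 | 1 2⟩
  P={2,4,6,10}:  v_{2} + v_{4} + v_{6} + v_{10} = 0  ⟹  sig = ⟨4 | 0⟩
  P={2,4,6,7}:  v_{2} + v_{4} + v_{6} + v_{7} = v_{5}  ⟹  sig = ⟨4 | 1⟩
  P={2,4,7,9}:  v_{2} + v_{4} + v_{7} + v_{9} = 2·v_{5}  ⟹  sig = ⟨4 | 2⟩

so the primitive-relation signature multiset is
    |P|=2: 5 collections, coeffs (1), (1), (1,1), (1,2), (2,2)
    |P|=3: 6 collections, coeffs (), (1), (1), (1), (1,1), (1,2)
    |P|=4: 3 collections, coeffs (), (1), (2)


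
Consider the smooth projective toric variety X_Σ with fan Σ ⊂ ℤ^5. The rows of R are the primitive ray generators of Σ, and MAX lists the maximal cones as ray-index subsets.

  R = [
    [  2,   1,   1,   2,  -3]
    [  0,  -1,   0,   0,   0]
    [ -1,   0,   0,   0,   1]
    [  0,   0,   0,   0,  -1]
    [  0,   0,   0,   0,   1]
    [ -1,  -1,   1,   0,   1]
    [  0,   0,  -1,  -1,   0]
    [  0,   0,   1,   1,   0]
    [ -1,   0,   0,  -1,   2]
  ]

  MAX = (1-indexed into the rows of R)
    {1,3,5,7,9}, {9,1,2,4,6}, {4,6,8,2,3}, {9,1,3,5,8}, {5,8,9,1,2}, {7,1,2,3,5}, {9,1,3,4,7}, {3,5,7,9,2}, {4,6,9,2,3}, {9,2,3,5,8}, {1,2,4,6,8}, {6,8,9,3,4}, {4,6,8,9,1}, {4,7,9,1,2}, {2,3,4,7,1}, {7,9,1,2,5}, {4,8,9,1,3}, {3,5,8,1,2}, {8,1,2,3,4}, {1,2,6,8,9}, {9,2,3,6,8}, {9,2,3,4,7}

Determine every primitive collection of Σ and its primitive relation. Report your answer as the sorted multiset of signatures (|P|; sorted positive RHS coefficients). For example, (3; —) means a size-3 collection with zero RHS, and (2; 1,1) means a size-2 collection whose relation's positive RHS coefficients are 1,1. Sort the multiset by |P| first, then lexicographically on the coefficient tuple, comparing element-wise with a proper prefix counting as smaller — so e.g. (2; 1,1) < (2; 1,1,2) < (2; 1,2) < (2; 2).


Δ(Σ) — 9 vertices, 7 min non-faces:

  • {4,5}:  v_{4} + v_{5} = 0 — sig = (2; —)
  • {7,8}:  v_{7} + v_{8} = 0 — sig = (2; —)
  • {5,6}:  v_{5} + v_{6} = v_{2} + v_{8} + v_{9} — sig = (2; 1,1,1)
  • {6,7}:  v_{6} + v_{7} = v_{2} + v_{4} + v_{9} — sig = (2; 1,1,1)
  • {1,3,6}:  v_{1} + v_{3} + v_{6} = v_{4} + 2·v_{8} — sig = (3; 1,2)
  • {1,2,3,9}:  v_{1} + v_{2} + v_{3} + v_{9} = v_{8} — sig = (4; 1)
  • {2,4,8,9}:  v_{2} + v_{4} + v_{8} + v_{9} = v_{6} — sig = (4; 1)

Sorted signature multiset PRS(X):
    (2; —)
    (2; —)
    (2; 1,1,1)
    (2; 1,1,1)
    (3; 1,2)
    (4; 1)
    (4; 1)


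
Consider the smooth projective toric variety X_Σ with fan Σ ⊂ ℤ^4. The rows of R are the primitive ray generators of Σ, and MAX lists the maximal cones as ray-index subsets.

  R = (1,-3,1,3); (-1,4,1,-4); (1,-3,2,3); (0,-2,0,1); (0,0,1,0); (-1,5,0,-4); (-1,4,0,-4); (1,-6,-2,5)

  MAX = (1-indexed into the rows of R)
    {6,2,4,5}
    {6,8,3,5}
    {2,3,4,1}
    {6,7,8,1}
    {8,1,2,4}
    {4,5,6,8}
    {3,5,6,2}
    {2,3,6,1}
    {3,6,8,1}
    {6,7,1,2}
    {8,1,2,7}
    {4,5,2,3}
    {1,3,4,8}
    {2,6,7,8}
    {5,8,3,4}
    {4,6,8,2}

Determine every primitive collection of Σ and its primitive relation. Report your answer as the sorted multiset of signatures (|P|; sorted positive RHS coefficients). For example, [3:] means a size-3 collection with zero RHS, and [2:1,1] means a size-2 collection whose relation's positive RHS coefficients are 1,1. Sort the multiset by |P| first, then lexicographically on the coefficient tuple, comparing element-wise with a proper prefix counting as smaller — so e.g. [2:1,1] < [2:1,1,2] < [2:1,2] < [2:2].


Minimal non-faces — 9 found among 8 rays, 16 max cones:

  P={1,5}:  v_{1} + v_{5} = v_{3}  ⟹  sig = [2:1]
  P={5,7}:  v_{5} + v_{7} = v_{2}  ⟹  sig = [2:1]
  P={3,7}:  v_{3} + v_{7} = v_{1} + v_{2}  ⟹  sig = [2:1,1]
  P={4,7}:  v_{4} + v_{7} = 2·v_{2} + v_{8}  ⟹  sig = [2:1,2]
  P={1,4,6}:  v_{1} + v_{4} + v_{6} = v_{5}  ⟹  sig = [3:1]
  P={2,5,8}:  v_{2} + v_{5} + v_{8} = v_{4}  ⟹  sig = [3:1]
  P={2,3,8}:  v_{2} + v_{3} + v_{8} = v_{1} + v_{4}  ⟹  sig = [3:1,1]
  P={3,4,6}:  v_{3} + v_{4} + v_{6} = 2·v_{5}  ⟹  sig = [3:2]
  P={1,2,6,8}:  v_{1} + v_{2} + v_{6} + v_{8} = 0  ⟹  sig = [4:]

Signatures (|P|; sorted positive RHS coefficients), sorted:
    [2:1]
    [2:1]
    [2:1,1]
    [2:1,2]
    [3:1]
    [3:1]
    [3:1,1]
    [3:2]
    [4:]


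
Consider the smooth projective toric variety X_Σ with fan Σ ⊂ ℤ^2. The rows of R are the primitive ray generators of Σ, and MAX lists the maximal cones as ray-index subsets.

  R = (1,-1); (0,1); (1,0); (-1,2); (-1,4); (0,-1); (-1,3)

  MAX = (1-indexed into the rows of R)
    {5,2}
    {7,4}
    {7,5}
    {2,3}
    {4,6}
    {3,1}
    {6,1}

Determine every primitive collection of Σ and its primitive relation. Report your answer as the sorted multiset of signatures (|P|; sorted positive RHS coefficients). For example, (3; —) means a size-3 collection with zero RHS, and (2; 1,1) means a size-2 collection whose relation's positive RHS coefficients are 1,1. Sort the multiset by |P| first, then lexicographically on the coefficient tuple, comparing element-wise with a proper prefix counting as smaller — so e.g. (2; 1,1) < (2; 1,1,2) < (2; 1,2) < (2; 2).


The 14 primitive collections of Σ (r=7, n=2):

  • {2,6}:  v_{2} + v_{6} = 0  so sig = (2; —)
  • {1,2}:  v_{1} + v_{2} = v_{3}  so sig = (2; 1)
  • {1,4}:  v_{1} + v_{4} = v_{2}  so sig = (2; 1)
  • {2,4}:  v_{2} + v_{4} = v_{7}  so sig = (2; 1)
  • {2,7}:  v_{2} + v_{7} = v_{5}  so sig = (2; 1)
  • {3,6}:  v_{3} + v_{6} = v_{1}  so sig = (2; 1)
  • {5,6}:  v_{5} + v_{6} = v_{7}  so sig = (2; 1)
  • {6,7}:  v_{6} + v_{7} = v_{4}  so sig = (2; 1)
  • {1,7}:  v_{1} + v_{7} = 2·v_{2}  so sig = (2; 2)
  • {3,4}:  v_{3} + v_{4} = 2·v_{2}  so sig = (2; 2)
  • {4,5}:  v_{4} + v_{5} = 2·v_{7}  so sig = (2; 2)
  • {1,5}:  v_{1} + v_{5} = 3·v_{2}  so sig = (2; 3)
  • {3,7}:  v_{3} + v_{7} = 3·v_{2}  so sig = (2; 3)
  • {3,5}:  v_{3} + v_{5} = 4·v_{2}  so sig = (2; 4)

so the primitive-relation signature multiset is
{ (2; —),  (2; 1) ×7,  (2; 2) ×3,  (2; 3) ×2,  (2; 4) }


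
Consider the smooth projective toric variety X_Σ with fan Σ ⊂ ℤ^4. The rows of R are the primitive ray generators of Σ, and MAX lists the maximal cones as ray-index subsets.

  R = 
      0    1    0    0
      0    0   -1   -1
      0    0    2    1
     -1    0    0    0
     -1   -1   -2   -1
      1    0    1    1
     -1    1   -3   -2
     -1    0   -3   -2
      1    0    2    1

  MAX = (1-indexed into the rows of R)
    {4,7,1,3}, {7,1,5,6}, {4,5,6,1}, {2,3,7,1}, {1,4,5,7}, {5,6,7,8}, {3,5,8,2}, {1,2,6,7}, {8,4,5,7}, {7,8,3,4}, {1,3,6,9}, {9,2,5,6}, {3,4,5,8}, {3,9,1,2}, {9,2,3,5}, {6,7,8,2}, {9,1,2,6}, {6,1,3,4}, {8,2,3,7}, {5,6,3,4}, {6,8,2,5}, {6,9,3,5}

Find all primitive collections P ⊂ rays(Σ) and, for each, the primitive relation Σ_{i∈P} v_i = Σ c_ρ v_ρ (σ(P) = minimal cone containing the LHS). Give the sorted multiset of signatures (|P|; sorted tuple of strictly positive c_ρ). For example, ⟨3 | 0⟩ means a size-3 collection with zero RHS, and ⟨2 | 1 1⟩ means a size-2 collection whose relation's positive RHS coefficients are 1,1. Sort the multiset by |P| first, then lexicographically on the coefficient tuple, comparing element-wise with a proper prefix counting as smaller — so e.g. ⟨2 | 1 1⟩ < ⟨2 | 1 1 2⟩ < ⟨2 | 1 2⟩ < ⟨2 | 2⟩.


15 collections generate NE(X_Σ); each relation:

  P = {1,8}:  v_{1} + v_{8} = v_{7}  so sig = ⟨2 | 1⟩
  P = {4,9}:  v_{4} + v_{9} = v_{3}  so sig = ⟨2 | 1⟩
  P = {8,9}:  v_{8} + v_{9} = v_{2}  so sig = ⟨2 | 1⟩
  P = {2,4}:  v_{2} + v_{4} = v_{3} + v_{8}  so sig = ⟨2 | 1 1⟩
  P = {7,9}:  v_{7} + v_{9} = v_{1} + v_{2}  so sig = ⟨2 | 1 1⟩
  P = {1,5,9}:  v_{1} + v_{5} + v_{9} = 0  so sig = ⟨3 | 0⟩
  P = {3,6,8}:  v_{3} + v_{6} + v_{8} = 0  so sig = ⟨3 | 0⟩
  P = {1,2,5}:  v_{1} + v_{2} + v_{5} = v_{8}  so sig = ⟨3 | 1⟩
  P = {1,3,5}:  v_{1} + v_{3} + v_{5} = v_{4}  so sig = ⟨3 | 1⟩
  P = {2,3,6}:  v_{2} + v_{3} + v_{6} = v_{9}  so sig = ⟨3 | 1⟩
  P = {3,6,7}:  v_{3} + v_{6} + v_{7} = v_{1}  so sig = ⟨3 | 1⟩
  P = {3,5,7}:  v_{3} + v_{5} + v_{7} = v_{4} + v_{8}  so sig = ⟨3 | 1 1⟩
  P = {4,6,8}:  v_{4} + v_{6} + v_{8} = v_{1} + v_{5}  so sig = ⟨3 | 1 1⟩
  P = {4,6,7}:  v_{4} + v_{6} + v_{7} = 2·v_{1} + v_{5}  so sig = ⟨3 | 1 2⟩
  P = {2,5,7}:  v_{2} + v_{5} + v_{7} = 2·v_{8}  so sig = ⟨3 | 2⟩

Sorted signature multiset PRS(X):
[⟨2 | 1⟩, ⟨2 | 1⟩, ⟨2 | 1⟩, ⟨2 | 1 1⟩, ⟨2 | 1 1⟩, ⟨3 | 0⟩, ⟨3 | 0⟩, ⟨3 | 1⟩, ⟨3 | 1⟩, ⟨3 | 1⟩, ⟨3 | 1⟩, ⟨3 | 1 1⟩, ⟨3 | 1 1⟩, ⟨3 | 1 2⟩, ⟨3 | 2⟩]


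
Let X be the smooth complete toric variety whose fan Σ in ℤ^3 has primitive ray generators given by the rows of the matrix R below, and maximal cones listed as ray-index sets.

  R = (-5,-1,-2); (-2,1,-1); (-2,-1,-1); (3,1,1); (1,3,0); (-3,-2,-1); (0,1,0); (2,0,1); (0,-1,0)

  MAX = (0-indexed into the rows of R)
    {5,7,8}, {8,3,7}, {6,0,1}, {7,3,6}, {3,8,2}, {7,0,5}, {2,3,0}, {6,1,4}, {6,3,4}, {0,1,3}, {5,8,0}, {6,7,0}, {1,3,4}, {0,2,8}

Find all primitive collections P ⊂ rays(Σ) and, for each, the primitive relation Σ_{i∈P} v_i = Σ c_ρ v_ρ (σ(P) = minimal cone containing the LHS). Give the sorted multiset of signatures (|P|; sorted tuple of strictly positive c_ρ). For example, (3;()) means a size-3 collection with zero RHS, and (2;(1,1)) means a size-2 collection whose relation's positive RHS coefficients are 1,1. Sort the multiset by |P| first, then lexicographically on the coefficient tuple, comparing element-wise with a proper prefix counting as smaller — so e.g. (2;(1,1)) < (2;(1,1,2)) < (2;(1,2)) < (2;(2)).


20 minimal non-faces of Δ(Σ) (on 9 rays):

  P = {6,8}:  v_{6} + v_{8} = 0 — sig = (2;())
  P = {1,5}:  v_{1} + v_{5} = v_{0} — sig = (2;(1))
  P = {1,7}:  v_{1} + v_{7} = v_{6} — sig = (2;(1))
  P = {2,7}:  v_{2} + v_{7} = v_{8} — sig = (2;(1))
  P = {3,5}:  v_{3} + v_{5} = v_{8} — sig = (2;(1))
  P = {4,5}:  v_{4} + v_{5} = v_{1} — sig = (2;(1))
  P = {1,8}:  v_{1} + v_{8} = v_{0} + v_{3} — sig = (2;(1,1))
  P = {2,6}:  v_{2} + v_{6} = v_{0} + v_{3} — sig = (2;(1,1))
  P = {4,8}:  v_{4} + v_{8} = v_{1} + v_{3} — sig = (2;(1,1))
  P = {5,6}:  v_{5} + v_{6} = v_{0} + v_{7} — sig = (2;(1,1))
  P = {2,4}:  v_{2} + v_{4} = v_{0} + v_{1} + 2·v_{3} — sig = (2;(1,1,2))
  P = {2,5}:  v_{2} + v_{5} = v_{0} + 2·v_{8} — sig = (2;(1,2))
  P = {4,7}:  v_{4} + v_{7} = v_{3} + 2·v_{6} — sig = (2;(1,2))
  P = {0,4}:  v_{0} + v_{4} = 2·v_{1} — sig = (2;(2))
  P = {1,2}:  v_{1} + v_{2} = 2·v_{0} + 2·v_{3} — sig = (2;(2,2))
  P = {0,3,7}:  v_{0} + v_{3} + v_{7} = 0 — sig = (3;())
  P = {0,3,6}:  v_{0} + v_{3} + v_{6} = v_{1} — sig = (3;(1))
  P = {0,3,8}:  v_{0} + v_{3} + v_{8} = v_{2} — sig = (3;(1))
  P = {0,7,8}:  v_{0} + v_{7} + v_{8} = v_{5} — sig = (3;(1))
  P = {1,3,6}:  v_{1} + v_{3} + v_{6} = v_{4} — sig = (3;(1))

Signatures (|P|; sorted positive RHS coefficients), sorted:
[(2;()), (2;(1)), (2;(1)), (2;(1)), (2;(1)), (2;(1)), (2;(1,1)), (2;(1,1)), (2;(1,1)), (2;(1,1)), (2;(1,1,2)), (2;(1,2)), (2;(1,2)), (2;(2)), (2;(2,2)), (3;()), (3;(1)), (3;(1)), (3;(1)), (3;(1))]
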